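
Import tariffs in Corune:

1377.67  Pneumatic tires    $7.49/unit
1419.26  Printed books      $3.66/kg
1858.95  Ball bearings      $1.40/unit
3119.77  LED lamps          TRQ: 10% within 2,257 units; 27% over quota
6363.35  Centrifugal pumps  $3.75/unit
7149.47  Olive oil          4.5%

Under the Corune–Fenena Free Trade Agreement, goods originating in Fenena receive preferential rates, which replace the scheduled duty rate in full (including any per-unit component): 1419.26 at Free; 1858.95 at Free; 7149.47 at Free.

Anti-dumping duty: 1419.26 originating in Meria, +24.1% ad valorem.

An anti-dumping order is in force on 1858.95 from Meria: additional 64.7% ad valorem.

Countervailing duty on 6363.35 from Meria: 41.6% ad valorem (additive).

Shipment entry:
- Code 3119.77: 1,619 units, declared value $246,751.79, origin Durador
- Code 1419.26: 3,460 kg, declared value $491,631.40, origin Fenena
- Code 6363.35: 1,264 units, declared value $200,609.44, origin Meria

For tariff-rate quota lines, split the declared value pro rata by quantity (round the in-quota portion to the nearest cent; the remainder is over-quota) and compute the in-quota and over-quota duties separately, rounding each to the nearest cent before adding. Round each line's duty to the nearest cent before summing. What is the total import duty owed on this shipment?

Line 1 (3119.77, Durador, 1,619 units, $246,751.79):
Code 3119.77 is under a tariff-rate quota (threshold 2,257 units). Quantity 1,619 units is within the quota, so the in-quota rate 10% applies to the full value.
Duty = $246,751.79 × 10% = $24,675.18.
Line 2 (1419.26, Fenena, 3,460 kg, $491,631.40):
Base rate for 1419.26 is $3.66/kg.
Origin Fenena qualifies under the Corune–Fenena agreement and 1419.26 is covered: preferential rate Free applies instead.
The additional-duty order on 1419.26 targets Meria, not Fenena; it does not apply.
Duty = $491,631.40 × 0% = $0.00.
Line 3 (6363.35, Meria, 1,264 units, $200,609.44):
Base rate for 6363.35 is $3.75/unit.
Additional duty on 6363.35 from Meria: +41.6% ad valorem. Applied ad valorem rate = 41.6%.
Duty = $200,609.44 × 41.6% + 1,264 × $3.75 = $88,193.53.
Total = $24,675.18 + $0.00 + $88,193.53 = $112,868.71.

$112,868.71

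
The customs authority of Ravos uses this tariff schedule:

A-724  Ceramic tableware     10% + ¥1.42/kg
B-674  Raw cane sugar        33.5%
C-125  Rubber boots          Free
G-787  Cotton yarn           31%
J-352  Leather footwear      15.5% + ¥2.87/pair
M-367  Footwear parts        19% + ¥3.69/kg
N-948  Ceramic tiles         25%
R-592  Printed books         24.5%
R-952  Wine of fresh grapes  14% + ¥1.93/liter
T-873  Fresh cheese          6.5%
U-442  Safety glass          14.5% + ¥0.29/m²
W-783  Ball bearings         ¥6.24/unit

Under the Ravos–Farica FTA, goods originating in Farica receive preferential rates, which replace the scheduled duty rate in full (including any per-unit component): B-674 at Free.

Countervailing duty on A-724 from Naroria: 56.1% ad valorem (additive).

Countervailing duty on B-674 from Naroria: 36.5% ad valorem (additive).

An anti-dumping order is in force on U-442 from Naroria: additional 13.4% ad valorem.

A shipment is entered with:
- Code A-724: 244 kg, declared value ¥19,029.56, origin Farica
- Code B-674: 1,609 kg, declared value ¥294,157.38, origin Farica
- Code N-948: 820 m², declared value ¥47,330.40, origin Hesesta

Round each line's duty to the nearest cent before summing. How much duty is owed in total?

¥14,082.04

Line 1 (A-724, Farica, 244 kg, ¥19,029.56):
Base rate for A-724 is 10% + ¥1.42/kg.
Origin Farica is the FTA partner but A-724 is not on the preference list; base rate stands.
The additional-duty order on A-724 targets Naroria, not Farica; it does not apply.
Duty = ¥19,029.56 × 10% + 244 × ¥1.42 = ¥2,249.44.
Line 2 (B-674, Farica, 1,609 kg, ¥294,157.38):
Base rate for B-674 is 33.5%.
Origin Farica qualifies under the Ravos–Farica agreement and B-674 is covered: preferential rate Free applies instead.
The additional-duty order on B-674 targets Naroria, not Farica; it does not apply.
Duty = ¥294,157.38 × 0% = ¥0.00.
Line 3 (N-948, Hesesta, 820 m², ¥47,330.40):
Base rate for N-948 is 25%.
Duty = ¥47,330.40 × 25% = ¥11,832.60.
Total = ¥2,249.44 + ¥0.00 + ¥11,832.60 = ¥14,082.04.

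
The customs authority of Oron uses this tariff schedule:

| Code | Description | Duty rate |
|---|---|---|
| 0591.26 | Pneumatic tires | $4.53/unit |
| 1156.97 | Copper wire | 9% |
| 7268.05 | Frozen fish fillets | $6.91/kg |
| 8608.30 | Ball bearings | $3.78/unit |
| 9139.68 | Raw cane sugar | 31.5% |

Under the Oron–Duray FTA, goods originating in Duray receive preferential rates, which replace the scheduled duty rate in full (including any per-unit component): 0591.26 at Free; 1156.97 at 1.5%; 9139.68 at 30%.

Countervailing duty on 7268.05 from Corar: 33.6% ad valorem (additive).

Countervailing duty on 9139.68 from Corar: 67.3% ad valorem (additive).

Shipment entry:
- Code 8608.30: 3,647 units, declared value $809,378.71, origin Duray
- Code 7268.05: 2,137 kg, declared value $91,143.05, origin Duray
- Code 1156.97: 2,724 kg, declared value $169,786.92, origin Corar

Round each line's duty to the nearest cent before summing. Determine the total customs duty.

Line 1 (8608.30, Duray, 3,647 units, $809,378.71):
Base rate for 8608.30 is $3.78/unit.
Origin Duray is the FTA partner but 8608.30 is not on the preference list; base rate stands.
Duty = 3,647 × $3.78 = $13,785.66.
Line 2 (7268.05, Duray, 2,137 kg, $91,143.05):
Base rate for 7268.05 is $6.91/kg.
Origin Duray is the FTA partner but 7268.05 is not on the preference list; base rate stands.
The additional-duty order on 7268.05 targets Corar, not Duray; it does not apply.
Duty = 2,137 × $6.91 = $14,766.67.
Line 3 (1156.97, Corar, 2,724 kg, $169,786.92):
Base rate for 1156.97 is 9%.
1156.97 has an FTA preferential rate, but origin Corar is not Duray; base rate stands.
Duty = $169,786.92 × 9% = $15,280.82.
Total = $13,785.66 + $14,766.67 + $15,280.82 = $43,833.15.

$43,833.15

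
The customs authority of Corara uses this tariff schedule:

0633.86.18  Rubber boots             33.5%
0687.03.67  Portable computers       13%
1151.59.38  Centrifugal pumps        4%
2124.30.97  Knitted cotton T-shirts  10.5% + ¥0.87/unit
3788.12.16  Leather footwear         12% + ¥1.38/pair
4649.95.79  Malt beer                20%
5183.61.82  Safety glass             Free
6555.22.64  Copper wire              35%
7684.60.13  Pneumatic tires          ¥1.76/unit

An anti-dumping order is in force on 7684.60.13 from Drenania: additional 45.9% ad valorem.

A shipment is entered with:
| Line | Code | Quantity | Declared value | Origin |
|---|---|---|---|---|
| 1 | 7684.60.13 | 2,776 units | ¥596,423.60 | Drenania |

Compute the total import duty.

Line 1 (7684.60.13, Drenania, 2,776 units, ¥596,423.60):
Base rate for 7684.60.13 is ¥1.76/unit.
Additional duty on 7684.60.13 from Drenania: +45.9% ad valorem. Applied ad valorem rate = 45.9%.
Duty = ¥596,423.60 × 45.9% + 2,776 × ¥1.76 = ¥278,644.19.

¥278,644.19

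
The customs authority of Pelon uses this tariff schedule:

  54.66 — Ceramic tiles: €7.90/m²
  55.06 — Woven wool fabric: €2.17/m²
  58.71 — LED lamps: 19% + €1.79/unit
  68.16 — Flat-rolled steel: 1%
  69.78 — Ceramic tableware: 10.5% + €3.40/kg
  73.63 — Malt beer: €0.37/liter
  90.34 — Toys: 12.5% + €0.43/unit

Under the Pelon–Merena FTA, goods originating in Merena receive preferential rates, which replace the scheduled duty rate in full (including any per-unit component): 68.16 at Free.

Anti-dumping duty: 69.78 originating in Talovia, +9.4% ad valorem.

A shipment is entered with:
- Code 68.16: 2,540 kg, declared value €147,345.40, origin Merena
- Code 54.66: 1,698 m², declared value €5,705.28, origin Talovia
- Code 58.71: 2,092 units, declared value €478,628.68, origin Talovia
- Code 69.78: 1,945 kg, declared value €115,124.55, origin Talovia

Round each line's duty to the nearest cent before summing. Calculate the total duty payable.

Line 1 (68.16, Merena, 2,540 kg, €147,345.40):
Base rate for 68.16 is 1%.
Origin Merena qualifies under the Pelon–Merena agreement and 68.16 is covered: preferential rate Free applies instead.
Duty = €147,345.40 × 0% = €0.00.
Line 2 (54.66, Talovia, 1,698 m², €5,705.28):
Base rate for 54.66 is €7.90/m².
Duty = 1,698 × €7.90 = €13,414.20.
Line 3 (58.71, Talovia, 2,092 units, €478,628.68):
Base rate for 58.71 is 19% + €1.79/unit.
Duty = €478,628.68 × 19% + 2,092 × €1.79 = €94,684.13.
Line 4 (69.78, Talovia, 1,945 kg, €115,124.55):
Base rate for 69.78 is 10.5% + €3.40/kg.
Additional duty on 69.78 from Talovia: +9.4%. Applied ad valorem rate: 10.5% + 9.4% = 19.9%.
Duty = €115,124.55 × 19.9% + 1,945 × €3.40 = €29,522.79.
Total = €0.00 + €13,414.20 + €94,684.13 + €29,522.79 = €137,621.12.

€137,621.12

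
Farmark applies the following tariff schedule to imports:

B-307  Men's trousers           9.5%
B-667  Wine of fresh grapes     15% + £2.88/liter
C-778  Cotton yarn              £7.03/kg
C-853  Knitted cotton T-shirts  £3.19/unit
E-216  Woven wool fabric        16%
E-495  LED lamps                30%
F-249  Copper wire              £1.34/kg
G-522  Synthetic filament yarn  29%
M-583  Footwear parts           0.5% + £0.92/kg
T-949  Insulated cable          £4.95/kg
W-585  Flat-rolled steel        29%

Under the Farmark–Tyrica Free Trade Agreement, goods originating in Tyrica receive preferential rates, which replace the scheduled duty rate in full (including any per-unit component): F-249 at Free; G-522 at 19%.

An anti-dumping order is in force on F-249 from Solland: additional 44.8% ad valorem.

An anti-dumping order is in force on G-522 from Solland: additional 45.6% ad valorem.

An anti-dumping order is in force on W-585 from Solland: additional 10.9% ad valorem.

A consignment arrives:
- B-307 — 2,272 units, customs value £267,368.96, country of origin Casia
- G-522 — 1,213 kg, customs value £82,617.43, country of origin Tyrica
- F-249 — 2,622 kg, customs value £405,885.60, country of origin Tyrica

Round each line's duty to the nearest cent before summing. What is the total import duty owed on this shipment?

£41,097.36

Line 1 (B-307, Casia, 2,272 units, £267,368.96):
Base rate for B-307 is 9.5%.
Duty = £267,368.96 × 9.5% = £25,400.05.
Line 2 (G-522, Tyrica, 1,213 kg, £82,617.43):
Base rate for G-522 is 29%.
Origin Tyrica qualifies under the Farmark–Tyrica agreement and G-522 is covered: preferential rate 19% applies instead.
The additional-duty order on G-522 targets Solland, not Tyrica; it does not apply.
Duty = £82,617.43 × 19% = £15,697.31.
Line 3 (F-249, Tyrica, 2,622 kg, £405,885.60):
Base rate for F-249 is £1.34/kg.
Origin Tyrica qualifies under the Farmark–Tyrica agreement and F-249 is covered: preferential rate Free applies instead.
The additional-duty order on F-249 targets Solland, not Tyrica; it does not apply.
Duty = £405,885.60 × 0% = £0.00.
Total = £25,400.05 + £15,697.31 + £0.00 = £41,097.36.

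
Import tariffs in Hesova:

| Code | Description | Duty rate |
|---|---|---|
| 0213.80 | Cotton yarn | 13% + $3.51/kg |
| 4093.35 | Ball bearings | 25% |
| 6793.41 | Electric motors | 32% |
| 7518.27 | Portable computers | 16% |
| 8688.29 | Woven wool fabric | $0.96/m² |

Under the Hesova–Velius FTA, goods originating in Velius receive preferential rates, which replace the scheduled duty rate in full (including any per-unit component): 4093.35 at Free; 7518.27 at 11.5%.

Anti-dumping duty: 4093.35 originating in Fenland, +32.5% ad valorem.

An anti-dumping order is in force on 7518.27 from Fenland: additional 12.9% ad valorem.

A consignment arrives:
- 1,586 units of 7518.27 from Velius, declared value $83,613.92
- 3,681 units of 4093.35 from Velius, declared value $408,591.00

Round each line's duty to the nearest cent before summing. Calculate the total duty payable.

$9,615.60

Line 1 (7518.27, Velius, 1,586 units, $83,613.92):
Base rate for 7518.27 is 16%.
Origin Velius qualifies under the Hesova–Velius agreement and 7518.27 is covered: preferential rate 11.5% applies instead.
The additional-duty order on 7518.27 targets Fenland, not Velius; it does not apply.
Duty = $83,613.92 × 11.5% = $9,615.60.
Line 2 (4093.35, Velius, 3,681 units, $408,591.00):
Base rate for 4093.35 is 25%.
Origin Velius qualifies under the Hesova–Velius agreement and 4093.35 is covered: preferential rate Free applies instead.
The additional-duty order on 4093.35 targets Fenland, not Velius; it does not apply.
Duty = $408,591.00 × 0% = $0.00.
Total = $9,615.60 + $0.00 = $9,615.60.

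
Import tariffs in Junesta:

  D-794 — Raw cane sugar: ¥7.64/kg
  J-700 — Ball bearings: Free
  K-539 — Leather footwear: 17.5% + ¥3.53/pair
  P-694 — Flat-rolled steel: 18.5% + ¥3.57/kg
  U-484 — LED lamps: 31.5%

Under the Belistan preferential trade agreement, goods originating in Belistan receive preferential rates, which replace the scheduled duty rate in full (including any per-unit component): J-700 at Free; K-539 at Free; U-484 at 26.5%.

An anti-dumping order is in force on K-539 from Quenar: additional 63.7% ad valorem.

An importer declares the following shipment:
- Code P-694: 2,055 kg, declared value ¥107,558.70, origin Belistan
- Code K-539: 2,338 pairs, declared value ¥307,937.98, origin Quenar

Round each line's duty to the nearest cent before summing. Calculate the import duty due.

Line 1 (P-694, Belistan, 2,055 kg, ¥107,558.70):
Base rate for P-694 is 18.5% + ¥3.57/kg.
Origin Belistan is the FTA partner but P-694 is not on the preference list; base rate stands.
Duty = ¥107,558.70 × 18.5% + 2,055 × ¥3.57 = ¥27,234.71.
Line 2 (K-539, Quenar, 2,338 pairs, ¥307,937.98):
Base rate for K-539 is 17.5% + ¥3.53/pair.
K-539 has an FTA preferential rate, but origin Quenar is not Belistan; base rate stands.
Additional duty on K-539 from Quenar: +63.7%. Applied ad valorem rate: 17.5% + 63.7% = 81.2%.
Duty = ¥307,937.98 × 81.2% + 2,338 × ¥3.53 = ¥258,298.78.
Total = ¥27,234.71 + ¥258,298.78 = ¥285,533.49.

¥285,533.49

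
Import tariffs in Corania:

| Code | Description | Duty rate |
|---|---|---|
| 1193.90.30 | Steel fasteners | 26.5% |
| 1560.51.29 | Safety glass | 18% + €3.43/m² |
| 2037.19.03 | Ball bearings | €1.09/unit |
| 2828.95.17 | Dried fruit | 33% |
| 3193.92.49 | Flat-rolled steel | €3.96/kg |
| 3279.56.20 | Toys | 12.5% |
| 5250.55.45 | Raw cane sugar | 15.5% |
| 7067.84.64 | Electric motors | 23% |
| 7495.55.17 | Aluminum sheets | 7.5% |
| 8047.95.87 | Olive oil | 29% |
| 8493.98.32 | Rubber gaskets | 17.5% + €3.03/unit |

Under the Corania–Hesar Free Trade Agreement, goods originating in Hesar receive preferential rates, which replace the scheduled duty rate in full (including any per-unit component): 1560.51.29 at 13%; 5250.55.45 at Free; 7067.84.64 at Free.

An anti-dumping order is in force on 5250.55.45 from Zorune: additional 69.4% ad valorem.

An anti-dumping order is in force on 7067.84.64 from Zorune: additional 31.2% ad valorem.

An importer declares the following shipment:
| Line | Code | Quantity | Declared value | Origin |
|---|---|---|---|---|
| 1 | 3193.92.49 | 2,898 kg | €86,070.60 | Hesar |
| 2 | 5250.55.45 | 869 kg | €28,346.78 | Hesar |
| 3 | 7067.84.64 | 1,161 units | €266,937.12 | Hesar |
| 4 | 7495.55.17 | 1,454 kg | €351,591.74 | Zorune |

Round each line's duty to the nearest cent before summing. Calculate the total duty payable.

€37,845.46

Line 1 (3193.92.49, Hesar, 2,898 kg, €86,070.60):
Base rate for 3193.92.49 is €3.96/kg.
Origin Hesar is the FTA partner but 3193.92.49 is not on the preference list; base rate stands.
Duty = 2,898 × €3.96 = €11,476.08.
Line 2 (5250.55.45, Hesar, 869 kg, €28,346.78):
Base rate for 5250.55.45 is 15.5%.
Origin Hesar qualifies under the Corania–Hesar agreement and 5250.55.45 is covered: preferential rate Free applies instead.
The additional-duty order on 5250.55.45 targets Zorune, not Hesar; it does not apply.
Duty = €28,346.78 × 0% = €0.00.
Line 3 (7067.84.64, Hesar, 1,161 units, €266,937.12):
Base rate for 7067.84.64 is 23%.
Origin Hesar qualifies under the Corania–Hesar agreement and 7067.84.64 is covered: preferential rate Free applies instead.
The additional-duty order on 7067.84.64 targets Zorune, not Hesar; it does not apply.
Duty = €266,937.12 × 0% = €0.00.
Line 4 (7495.55.17, Zorune, 1,454 kg, €351,591.74):
Base rate for 7495.55.17 is 7.5%.
Duty = €351,591.74 × 7.5% = €26,369.38.
Total = €11,476.08 + €0.00 + €0.00 + €26,369.38 = €37,845.46.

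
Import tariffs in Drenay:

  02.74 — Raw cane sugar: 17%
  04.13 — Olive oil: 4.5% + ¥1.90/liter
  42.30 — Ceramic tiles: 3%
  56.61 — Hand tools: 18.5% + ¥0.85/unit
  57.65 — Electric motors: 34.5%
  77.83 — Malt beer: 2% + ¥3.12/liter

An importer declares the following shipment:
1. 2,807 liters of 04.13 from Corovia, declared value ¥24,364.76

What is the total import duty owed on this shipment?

Line 1 (04.13, Corovia, 2,807 liters, ¥24,364.76):
Base rate for 04.13 is 4.5% + ¥1.90/liter.
Duty = ¥24,364.76 × 4.5% + 2,807 × ¥1.90 = ¥6,429.71.

¥6,429.71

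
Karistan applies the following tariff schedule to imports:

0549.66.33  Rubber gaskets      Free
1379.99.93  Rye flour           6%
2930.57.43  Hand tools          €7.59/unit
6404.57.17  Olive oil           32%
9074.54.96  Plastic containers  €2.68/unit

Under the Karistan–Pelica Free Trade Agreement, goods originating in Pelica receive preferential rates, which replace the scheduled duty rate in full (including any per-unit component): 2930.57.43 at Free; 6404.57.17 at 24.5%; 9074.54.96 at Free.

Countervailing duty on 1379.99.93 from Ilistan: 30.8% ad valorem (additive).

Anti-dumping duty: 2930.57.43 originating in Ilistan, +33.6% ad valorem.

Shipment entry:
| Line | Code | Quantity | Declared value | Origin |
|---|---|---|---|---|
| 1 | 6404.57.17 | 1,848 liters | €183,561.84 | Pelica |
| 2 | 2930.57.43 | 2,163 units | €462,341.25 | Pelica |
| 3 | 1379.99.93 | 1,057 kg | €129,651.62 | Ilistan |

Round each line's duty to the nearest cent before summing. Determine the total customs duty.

Line 1 (6404.57.17, Pelica, 1,848 liters, €183,561.84):
Base rate for 6404.57.17 is 32%.
Origin Pelica qualifies under the Karistan–Pelica agreement and 6404.57.17 is covered: preferential rate 24.5% applies instead.
Duty = €183,561.84 × 24.5% = €44,972.65.
Line 2 (2930.57.43, Pelica, 2,163 units, €462,341.25):
Base rate for 2930.57.43 is €7.59/unit.
Origin Pelica qualifies under the Karistan–Pelica agreement and 2930.57.43 is covered: preferential rate Free applies instead.
The additional-duty order on 2930.57.43 targets Ilistan, not Pelica; it does not apply.
Duty = €462,341.25 × 0% = €0.00.
Line 3 (1379.99.93, Ilistan, 1,057 kg, €129,651.62):
Base rate for 1379.99.93 is 6%.
Additional duty on 1379.99.93 from Ilistan: +30.8%. Applied ad valorem rate: 6% + 30.8% = 36.8%.
Duty = €129,651.62 × 36.8% = €47,711.80.
Total = €44,972.65 + €0.00 + €47,711.80 = €92,684.45.

€92,684.45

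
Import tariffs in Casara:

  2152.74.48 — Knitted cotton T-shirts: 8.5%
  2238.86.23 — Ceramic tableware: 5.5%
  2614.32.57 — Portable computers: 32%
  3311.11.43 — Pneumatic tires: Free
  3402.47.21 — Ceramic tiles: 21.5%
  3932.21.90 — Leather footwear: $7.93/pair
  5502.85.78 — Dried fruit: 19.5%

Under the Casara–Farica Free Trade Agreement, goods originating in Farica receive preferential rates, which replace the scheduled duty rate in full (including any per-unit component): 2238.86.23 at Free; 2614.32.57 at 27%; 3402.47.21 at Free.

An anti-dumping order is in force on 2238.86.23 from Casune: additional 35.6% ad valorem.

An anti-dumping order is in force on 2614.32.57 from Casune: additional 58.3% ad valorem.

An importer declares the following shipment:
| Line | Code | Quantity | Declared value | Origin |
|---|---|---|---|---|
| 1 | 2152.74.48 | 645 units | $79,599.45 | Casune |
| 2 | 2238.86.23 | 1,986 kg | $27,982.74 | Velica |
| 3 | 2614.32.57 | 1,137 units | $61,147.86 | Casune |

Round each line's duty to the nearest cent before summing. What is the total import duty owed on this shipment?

$63,521.52

Line 1 (2152.74.48, Casune, 645 units, $79,599.45):
Base rate for 2152.74.48 is 8.5%.
Duty = $79,599.45 × 8.5% = $6,765.95.
Line 2 (2238.86.23, Velica, 1,986 kg, $27,982.74):
Base rate for 2238.86.23 is 5.5%.
2238.86.23 has an FTA preferential rate, but origin Velica is not Farica; base rate stands.
The additional-duty order on 2238.86.23 targets Casune, not Velica; it does not apply.
Duty = $27,982.74 × 5.5% = $1,539.05.
Line 3 (2614.32.57, Casune, 1,137 units, $61,147.86):
Base rate for 2614.32.57 is 32%.
2614.32.57 has an FTA preferential rate, but origin Casune is not Farica; base rate stands.
Additional duty on 2614.32.57 from Casune: +58.3%. Applied ad valorem rate: 32% + 58.3% = 90.3%.
Duty = $61,147.86 × 90.3% = $55,216.52.
Total = $6,765.95 + $1,539.05 + $55,216.52 = $63,521.52.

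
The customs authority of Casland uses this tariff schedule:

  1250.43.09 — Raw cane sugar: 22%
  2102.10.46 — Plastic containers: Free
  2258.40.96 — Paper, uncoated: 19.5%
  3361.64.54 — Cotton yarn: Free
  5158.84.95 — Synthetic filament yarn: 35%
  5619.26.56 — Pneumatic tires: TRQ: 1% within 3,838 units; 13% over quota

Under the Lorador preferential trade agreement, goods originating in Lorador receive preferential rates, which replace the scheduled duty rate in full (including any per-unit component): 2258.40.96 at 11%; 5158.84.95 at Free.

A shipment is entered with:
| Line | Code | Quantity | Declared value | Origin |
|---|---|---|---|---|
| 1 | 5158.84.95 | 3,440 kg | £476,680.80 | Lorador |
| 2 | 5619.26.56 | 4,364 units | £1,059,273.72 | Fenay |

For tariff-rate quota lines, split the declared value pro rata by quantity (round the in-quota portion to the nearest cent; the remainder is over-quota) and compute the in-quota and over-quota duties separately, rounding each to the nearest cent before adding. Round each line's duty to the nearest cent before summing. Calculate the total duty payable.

Line 1 (5158.84.95, Lorador, 3,440 kg, £476,680.80):
Base rate for 5158.84.95 is 35%.
Origin Lorador qualifies under the Casland–Lorador agreement and 5158.84.95 is covered: preferential rate Free applies instead.
Duty = £476,680.80 × 0% = £0.00.
Line 2 (5619.26.56, Fenay, 4,364 units, £1,059,273.72):
Code 5619.26.56 is under a tariff-rate quota (threshold 3,838 units). In-quota: 3,838 units at 1%; over-quota: 526 units at 13%.
Pro-rata value split: in-quota = £1,059,273.72 × 3,838/4,364 = £931,597.74; over-quota = £1,059,273.72 − £931,597.74 = £127,675.98.
In-quota duty = £931,597.74 × 1% = £9,315.98. Over-quota duty = £127,675.98 × 13% = £16,597.88.
Line duty = £9,315.98 + £16,597.88 = £25,913.86.
Total = £0.00 + £25,913.86 = £25,913.86.

£25,913.86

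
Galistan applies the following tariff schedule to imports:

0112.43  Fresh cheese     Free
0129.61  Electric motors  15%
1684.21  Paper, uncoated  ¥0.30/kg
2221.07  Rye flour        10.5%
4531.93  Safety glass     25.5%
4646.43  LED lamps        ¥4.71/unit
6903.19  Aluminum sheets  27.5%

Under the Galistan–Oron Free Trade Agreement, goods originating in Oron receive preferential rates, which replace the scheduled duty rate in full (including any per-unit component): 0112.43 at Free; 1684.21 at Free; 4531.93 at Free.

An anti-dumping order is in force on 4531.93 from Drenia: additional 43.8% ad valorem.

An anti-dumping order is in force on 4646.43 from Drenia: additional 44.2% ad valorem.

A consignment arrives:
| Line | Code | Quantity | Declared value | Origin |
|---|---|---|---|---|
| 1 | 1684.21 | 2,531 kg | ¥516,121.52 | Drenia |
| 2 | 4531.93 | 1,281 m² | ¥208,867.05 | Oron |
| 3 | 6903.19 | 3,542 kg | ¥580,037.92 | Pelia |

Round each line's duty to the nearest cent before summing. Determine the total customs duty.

¥160,269.73

Line 1 (1684.21, Drenia, 2,531 kg, ¥516,121.52):
Base rate for 1684.21 is ¥0.30/kg.
1684.21 has an FTA preferential rate, but origin Drenia is not Oron; base rate stands.
Duty = 2,531 × ¥0.30 = ¥759.30.
Line 2 (4531.93, Oron, 1,281 m², ¥208,867.05):
Base rate for 4531.93 is 25.5%.
Origin Oron qualifies under the Galistan–Oron agreement and 4531.93 is covered: preferential rate Free applies instead.
The additional-duty order on 4531.93 targets Drenia, not Oron; it does not apply.
Duty = ¥208,867.05 × 0% = ¥0.00.
Line 3 (6903.19, Pelia, 3,542 kg, ¥580,037.92):
Base rate for 6903.19 is 27.5%.
Duty = ¥580,037.92 × 27.5% = ¥159,510.43.
Total = ¥759.30 + ¥0.00 + ¥159,510.43 = ¥160,269.73.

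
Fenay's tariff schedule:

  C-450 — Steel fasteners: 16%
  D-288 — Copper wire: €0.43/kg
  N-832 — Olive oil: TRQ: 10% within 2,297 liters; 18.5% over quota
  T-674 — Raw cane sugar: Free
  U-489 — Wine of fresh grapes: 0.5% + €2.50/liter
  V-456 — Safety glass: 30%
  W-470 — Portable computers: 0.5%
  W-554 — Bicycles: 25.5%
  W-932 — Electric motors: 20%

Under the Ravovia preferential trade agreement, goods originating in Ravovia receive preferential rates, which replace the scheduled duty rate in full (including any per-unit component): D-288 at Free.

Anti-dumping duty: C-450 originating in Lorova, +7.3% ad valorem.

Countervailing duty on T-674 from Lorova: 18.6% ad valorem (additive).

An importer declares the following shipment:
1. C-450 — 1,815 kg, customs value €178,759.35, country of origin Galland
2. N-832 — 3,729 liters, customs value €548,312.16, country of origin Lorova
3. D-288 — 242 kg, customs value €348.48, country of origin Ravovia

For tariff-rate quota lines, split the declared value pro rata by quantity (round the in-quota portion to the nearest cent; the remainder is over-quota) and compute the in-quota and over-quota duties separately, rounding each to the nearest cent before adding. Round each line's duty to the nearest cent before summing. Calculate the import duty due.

Line 1 (C-450, Galland, 1,815 kg, €178,759.35):
Base rate for C-450 is 16%.
The additional-duty order on C-450 targets Lorova, not Galland; it does not apply.
Duty = €178,759.35 × 16% = €28,601.50.
Line 2 (N-832, Lorova, 3,729 liters, €548,312.16):
Code N-832 is under a tariff-rate quota (threshold 2,297 liters). In-quota: 2,297 liters at 10%; over-quota: 1,432 liters at 18.5%.
Pro-rata value split: in-quota = €548,312.16 × 2,297/3,729 = €337,750.88; over-quota = €548,312.16 − €337,750.88 = €210,561.28.
In-quota duty = €337,750.88 × 10% = €33,775.09. Over-quota duty = €210,561.28 × 18.5% = €38,953.84.
Line duty = €33,775.09 + €38,953.84 = €72,728.93.
Line 3 (D-288, Ravovia, 242 kg, €348.48):
Base rate for D-288 is €0.43/kg.
Origin Ravovia qualifies under the Fenay–Ravovia agreement and D-288 is covered: preferential rate Free applies instead.
Duty = €348.48 × 0% = €0.00.
Total = €28,601.50 + €72,728.93 + €0.00 = €101,330.43.

€101,330.43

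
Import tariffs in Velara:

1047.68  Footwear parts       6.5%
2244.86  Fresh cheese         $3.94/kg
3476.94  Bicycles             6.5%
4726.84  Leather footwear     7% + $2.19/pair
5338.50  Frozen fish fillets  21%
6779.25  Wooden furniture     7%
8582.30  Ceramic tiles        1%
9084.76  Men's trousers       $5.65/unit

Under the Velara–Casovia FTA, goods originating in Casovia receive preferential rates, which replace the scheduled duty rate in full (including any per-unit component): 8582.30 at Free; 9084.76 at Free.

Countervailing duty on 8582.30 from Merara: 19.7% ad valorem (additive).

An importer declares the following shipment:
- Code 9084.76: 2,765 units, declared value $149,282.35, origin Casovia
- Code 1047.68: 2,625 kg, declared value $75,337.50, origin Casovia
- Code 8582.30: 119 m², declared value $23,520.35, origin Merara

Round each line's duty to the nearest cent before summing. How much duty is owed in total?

$9,765.65

Line 1 (9084.76, Casovia, 2,765 units, $149,282.35):
Base rate for 9084.76 is $5.65/unit.
Origin Casovia qualifies under the Velara–Casovia agreement and 9084.76 is covered: preferential rate Free applies instead.
Duty = $149,282.35 × 0% = $0.00.
Line 2 (1047.68, Casovia, 2,625 kg, $75,337.50):
Base rate for 1047.68 is 6.5%.
Origin Casovia is the FTA partner but 1047.68 is not on the preference list; base rate stands.
Duty = $75,337.50 × 6.5% = $4,896.94.
Line 3 (8582.30, Merara, 119 m², $23,520.35):
Base rate for 8582.30 is 1%.
8582.30 has an FTA preferential rate, but origin Merara is not Casovia; base rate stands.
Additional duty on 8582.30 from Merara: +19.7%. Applied ad valorem rate: 1% + 19.7% = 20.7%.
Duty = $23,520.35 × 20.7% = $4,868.71.
Total = $0.00 + $4,896.94 + $4,868.71 = $9,765.65.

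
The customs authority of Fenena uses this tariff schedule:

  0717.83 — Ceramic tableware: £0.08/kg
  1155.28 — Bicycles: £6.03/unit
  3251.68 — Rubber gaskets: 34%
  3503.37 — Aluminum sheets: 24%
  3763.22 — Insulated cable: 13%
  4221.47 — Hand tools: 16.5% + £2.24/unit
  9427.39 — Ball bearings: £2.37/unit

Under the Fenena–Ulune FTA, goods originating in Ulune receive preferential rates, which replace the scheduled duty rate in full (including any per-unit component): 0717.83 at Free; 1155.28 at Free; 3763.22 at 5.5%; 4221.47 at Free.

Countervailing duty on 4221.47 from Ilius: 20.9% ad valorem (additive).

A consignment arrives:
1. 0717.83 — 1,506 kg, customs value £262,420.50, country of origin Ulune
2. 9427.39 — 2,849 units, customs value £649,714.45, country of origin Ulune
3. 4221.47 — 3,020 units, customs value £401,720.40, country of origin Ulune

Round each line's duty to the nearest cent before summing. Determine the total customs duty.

Line 1 (0717.83, Ulune, 1,506 kg, £262,420.50):
Base rate for 0717.83 is £0.08/kg.
Origin Ulune qualifies under the Fenena–Ulune agreement and 0717.83 is covered: preferential rate Free applies instead.
Duty = £262,420.50 × 0% = £0.00.
Line 2 (9427.39, Ulune, 2,849 units, £649,714.45):
Base rate for 9427.39 is £2.37/unit.
Origin Ulune is the FTA partner but 9427.39 is not on the preference list; base rate stands.
Duty = 2,849 × £2.37 = £6,752.13.
Line 3 (4221.47, Ulune, 3,020 units, £401,720.40):
Base rate for 4221.47 is 16.5% + £2.24/unit.
Origin Ulune qualifies under the Fenena–Ulune agreement and 4221.47 is covered: preferential rate Free applies instead.
The additional-duty order on 4221.47 targets Ilius, not Ulune; it does not apply.
Duty = £401,720.40 × 0% = £0.00.
Total = £0.00 + £6,752.13 + £0.00 = £6,752.13.

£6,752.13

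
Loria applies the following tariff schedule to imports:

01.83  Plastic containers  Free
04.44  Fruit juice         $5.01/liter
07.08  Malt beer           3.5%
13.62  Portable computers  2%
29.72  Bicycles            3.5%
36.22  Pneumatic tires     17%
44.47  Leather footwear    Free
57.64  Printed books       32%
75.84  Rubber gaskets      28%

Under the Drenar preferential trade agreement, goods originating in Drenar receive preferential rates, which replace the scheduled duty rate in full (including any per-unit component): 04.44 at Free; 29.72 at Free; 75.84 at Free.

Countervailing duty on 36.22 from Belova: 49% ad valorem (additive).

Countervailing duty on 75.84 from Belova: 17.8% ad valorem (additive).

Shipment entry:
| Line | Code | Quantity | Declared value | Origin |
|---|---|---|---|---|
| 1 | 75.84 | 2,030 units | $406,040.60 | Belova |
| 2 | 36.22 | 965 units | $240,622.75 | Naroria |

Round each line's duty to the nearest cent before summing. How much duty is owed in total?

$226,872.46

Line 1 (75.84, Belova, 2,030 units, $406,040.60):
Base rate for 75.84 is 28%.
75.84 has an FTA preferential rate, but origin Belova is not Drenar; base rate stands.
Additional duty on 75.84 from Belova: +17.8%. Applied ad valorem rate: 28% + 17.8% = 45.8%.
Duty = $406,040.60 × 45.8% = $185,966.59.
Line 2 (36.22, Naroria, 965 units, $240,622.75):
Base rate for 36.22 is 17%.
The additional-duty order on 36.22 targets Belova, not Naroria; it does not apply.
Duty = $240,622.75 × 17% = $40,905.87.
Total = $185,966.59 + $40,905.87 = $226,872.46.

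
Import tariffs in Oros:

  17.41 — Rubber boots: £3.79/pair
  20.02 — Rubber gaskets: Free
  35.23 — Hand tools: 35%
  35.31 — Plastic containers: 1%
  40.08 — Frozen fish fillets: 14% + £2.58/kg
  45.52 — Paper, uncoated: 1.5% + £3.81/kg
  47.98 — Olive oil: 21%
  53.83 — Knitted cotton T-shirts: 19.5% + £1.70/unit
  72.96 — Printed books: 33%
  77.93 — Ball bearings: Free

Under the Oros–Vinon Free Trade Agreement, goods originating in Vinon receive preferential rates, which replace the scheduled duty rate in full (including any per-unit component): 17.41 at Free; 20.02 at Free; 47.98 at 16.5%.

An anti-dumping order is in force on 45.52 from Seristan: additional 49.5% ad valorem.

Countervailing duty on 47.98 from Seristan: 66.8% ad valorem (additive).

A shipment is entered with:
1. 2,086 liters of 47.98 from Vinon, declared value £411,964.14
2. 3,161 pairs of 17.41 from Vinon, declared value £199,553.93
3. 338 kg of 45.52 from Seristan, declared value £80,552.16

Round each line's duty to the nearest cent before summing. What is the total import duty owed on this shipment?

£110,343.46

Line 1 (47.98, Vinon, 2,086 liters, £411,964.14):
Base rate for 47.98 is 21%.
Origin Vinon qualifies under the Oros–Vinon agreement and 47.98 is covered: preferential rate 16.5% applies instead.
The additional-duty order on 47.98 targets Seristan, not Vinon; it does not apply.
Duty = £411,964.14 × 16.5% = £67,974.08.
Line 2 (17.41, Vinon, 3,161 pairs, £199,553.93):
Base rate for 17.41 is £3.79/pair.
Origin Vinon qualifies under the Oros–Vinon agreement and 17.41 is covered: preferential rate Free applies instead.
Duty = £199,553.93 × 0% = £0.00.
Line 3 (45.52, Seristan, 338 kg, £80,552.16):
Base rate for 45.52 is 1.5% + £3.81/kg.
Additional duty on 45.52 from Seristan: +49.5%. Applied ad valorem rate: 1.5% + 49.5% = 51%.
Duty = £80,552.16 × 51% + 338 × £3.81 = £42,369.38.
Total = £67,974.08 + £0.00 + £42,369.38 = £110,343.46.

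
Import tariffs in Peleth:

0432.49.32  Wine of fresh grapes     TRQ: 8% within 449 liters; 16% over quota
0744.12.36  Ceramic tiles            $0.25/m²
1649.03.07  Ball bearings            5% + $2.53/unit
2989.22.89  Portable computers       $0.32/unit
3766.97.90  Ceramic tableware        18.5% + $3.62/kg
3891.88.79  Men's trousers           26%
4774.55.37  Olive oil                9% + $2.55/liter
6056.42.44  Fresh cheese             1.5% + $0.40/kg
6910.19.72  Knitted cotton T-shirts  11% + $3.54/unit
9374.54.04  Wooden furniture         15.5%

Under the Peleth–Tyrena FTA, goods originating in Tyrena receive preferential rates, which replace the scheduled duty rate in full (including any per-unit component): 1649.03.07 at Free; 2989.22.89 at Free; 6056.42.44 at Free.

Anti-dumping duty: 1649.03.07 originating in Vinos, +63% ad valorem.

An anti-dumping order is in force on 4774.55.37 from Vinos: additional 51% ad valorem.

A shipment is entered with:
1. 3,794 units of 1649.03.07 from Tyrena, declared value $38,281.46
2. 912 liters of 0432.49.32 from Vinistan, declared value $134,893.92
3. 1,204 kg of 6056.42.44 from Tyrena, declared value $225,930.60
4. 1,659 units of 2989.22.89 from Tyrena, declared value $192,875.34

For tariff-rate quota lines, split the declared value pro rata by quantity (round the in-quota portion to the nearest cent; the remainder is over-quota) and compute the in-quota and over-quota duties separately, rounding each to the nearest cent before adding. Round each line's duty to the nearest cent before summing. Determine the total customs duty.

Line 1 (1649.03.07, Tyrena, 3,794 units, $38,281.46):
Base rate for 1649.03.07 is 5% + $2.53/unit.
Origin Tyrena qualifies under the Peleth–Tyrena agreement and 1649.03.07 is covered: preferential rate Free applies instead.
The additional-duty order on 1649.03.07 targets Vinos, not Tyrena; it does not apply.
Duty = $38,281.46 × 0% = $0.00.
Line 2 (0432.49.32, Vinistan, 912 liters, $134,893.92):
Code 0432.49.32 is under a tariff-rate quota (threshold 449 liters). In-quota: 449 liters at 8%; over-quota: 463 liters at 16%.
Pro-rata value split: in-quota = $134,893.92 × 449/912 = $66,411.59; over-quota = $134,893.92 − $66,411.59 = $68,482.33.
In-quota duty = $66,411.59 × 8% = $5,312.93. Over-quota duty = $68,482.33 × 16% = $10,957.17.
Line duty = $5,312.93 + $10,957.17 = $16,270.10.
Line 3 (6056.42.44, Tyrena, 1,204 kg, $225,930.60):
Base rate for 6056.42.44 is 1.5% + $0.40/kg.
Origin Tyrena qualifies under the Peleth–Tyrena agreement and 6056.42.44 is covered: preferential rate Free applies instead.
Duty = $225,930.60 × 0% = $0.00.
Line 4 (2989.22.89, Tyrena, 1,659 units, $192,875.34):
Base rate for 2989.22.89 is $0.32/unit.
Origin Tyrena qualifies under the Peleth–Tyrena agreement and 2989.22.89 is covered: preferential rate Free applies instead.
Duty = $192,875.34 × 0% = $0.00.
Total = $0.00 + $16,270.10 + $0.00 + $0.00 = $16,270.10.

$16,270.10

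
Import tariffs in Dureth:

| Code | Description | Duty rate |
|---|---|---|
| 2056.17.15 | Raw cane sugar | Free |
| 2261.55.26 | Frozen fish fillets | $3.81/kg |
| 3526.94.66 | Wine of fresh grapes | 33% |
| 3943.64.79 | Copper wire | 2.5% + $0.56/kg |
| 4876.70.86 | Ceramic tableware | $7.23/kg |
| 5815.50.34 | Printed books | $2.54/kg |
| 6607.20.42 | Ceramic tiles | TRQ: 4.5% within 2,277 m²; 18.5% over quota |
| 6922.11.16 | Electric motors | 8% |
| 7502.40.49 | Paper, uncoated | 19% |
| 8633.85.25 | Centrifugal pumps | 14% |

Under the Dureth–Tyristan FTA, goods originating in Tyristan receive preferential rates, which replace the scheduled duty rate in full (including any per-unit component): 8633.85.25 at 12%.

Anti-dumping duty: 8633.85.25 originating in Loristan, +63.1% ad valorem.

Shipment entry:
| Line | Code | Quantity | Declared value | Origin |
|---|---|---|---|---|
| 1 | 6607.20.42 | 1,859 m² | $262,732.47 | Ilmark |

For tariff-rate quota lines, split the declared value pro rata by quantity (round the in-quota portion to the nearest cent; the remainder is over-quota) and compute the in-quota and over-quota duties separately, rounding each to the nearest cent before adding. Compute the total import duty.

Line 1 (6607.20.42, Ilmark, 1,859 m², $262,732.47):
Code 6607.20.42 is under a tariff-rate quota (threshold 2,277 m²). Quantity 1,859 m² is within the quota, so the in-quota rate 4.5% applies to the full value.
Duty = $262,732.47 × 4.5% = $11,822.96.

$11,822.96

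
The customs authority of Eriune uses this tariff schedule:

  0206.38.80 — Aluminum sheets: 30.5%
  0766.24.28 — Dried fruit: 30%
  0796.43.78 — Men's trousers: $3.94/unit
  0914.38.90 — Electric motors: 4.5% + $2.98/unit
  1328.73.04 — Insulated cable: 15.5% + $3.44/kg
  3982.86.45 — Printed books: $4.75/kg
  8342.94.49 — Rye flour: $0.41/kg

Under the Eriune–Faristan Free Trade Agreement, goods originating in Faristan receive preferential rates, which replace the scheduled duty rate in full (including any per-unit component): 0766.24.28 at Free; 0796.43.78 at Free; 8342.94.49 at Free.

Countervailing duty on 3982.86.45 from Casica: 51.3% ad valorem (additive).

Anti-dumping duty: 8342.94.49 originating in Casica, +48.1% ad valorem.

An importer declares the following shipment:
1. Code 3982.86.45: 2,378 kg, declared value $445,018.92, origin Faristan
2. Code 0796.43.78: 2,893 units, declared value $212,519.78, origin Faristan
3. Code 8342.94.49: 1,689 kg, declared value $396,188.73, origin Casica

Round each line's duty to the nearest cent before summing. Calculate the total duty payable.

$202,554.77

Line 1 (3982.86.45, Faristan, 2,378 kg, $445,018.92):
Base rate for 3982.86.45 is $4.75/kg.
Origin Faristan is the FTA partner but 3982.86.45 is not on the preference list; base rate stands.
The additional-duty order on 3982.86.45 targets Casica, not Faristan; it does not apply.
Duty = 2,378 × $4.75 = $11,295.50.
Line 2 (0796.43.78, Faristan, 2,893 units, $212,519.78):
Base rate for 0796.43.78 is $3.94/unit.
Origin Faristan qualifies under the Eriune–Faristan agreement and 0796.43.78 is covered: preferential rate Free applies instead.
Duty = $212,519.78 × 0% = $0.00.
Line 3 (8342.94.49, Casica, 1,689 kg, $396,188.73):
Base rate for 8342.94.49 is $0.41/kg.
8342.94.49 has an FTA preferential rate, but origin Casica is not Faristan; base rate stands.
Additional duty on 8342.94.49 from Casica: +48.1% ad valorem. Applied ad valorem rate = 48.1%.
Duty = $396,188.73 × 48.1% + 1,689 × $0.41 = $191,259.27.
Total = $11,295.50 + $0.00 + $191,259.27 = $202,554.77.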